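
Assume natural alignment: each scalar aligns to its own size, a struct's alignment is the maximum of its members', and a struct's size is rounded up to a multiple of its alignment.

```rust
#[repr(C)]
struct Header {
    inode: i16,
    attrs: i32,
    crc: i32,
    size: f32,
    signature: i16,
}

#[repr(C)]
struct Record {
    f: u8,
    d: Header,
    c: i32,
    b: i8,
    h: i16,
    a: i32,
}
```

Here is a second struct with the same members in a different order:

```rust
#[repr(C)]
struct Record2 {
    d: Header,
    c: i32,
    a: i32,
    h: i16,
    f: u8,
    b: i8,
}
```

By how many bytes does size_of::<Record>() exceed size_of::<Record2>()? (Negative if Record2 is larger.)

4

Header: inode at 0 (size 2, align 2) → ends 2; pad 2 to align 4 for attrs; attrs at 4 (size 4, align 4) → ends 8; crc at 8 (size 4, align 4) → ends 12; size at 12 (size 4, align 4) → ends 16; signature at 16 (size 2, align 2) → ends 18; tail pad 2 to reach multiple of 4; total 20 bytes, alignment 4
f at 0 (size 1, align 1) → ends 1
pad 3 to align 4 for d
d at 4 (size 20, align 4) → ends 24
c at 24 (size 4, align 4) → ends 28
b at 28 (size 1, align 1) → ends 29
pad 1 to align 2 for h
h at 30 (size 2, align 2) → ends 32
a at 32 (size 4, align 4) → ends 36
total 36 bytes, alignment 4
— Record2 —
d at 0 (size 20, align 4) → ends 20
c at 20 (size 4, align 4) → ends 24
a at 24 (size 4, align 4) → ends 28
h at 28 (size 2, align 2) → ends 30
f at 30 (size 1, align 1) → ends 31
b at 31 (size 1, align 1) → ends 32
total 32 bytes, alignment 4
36 − 32 = 4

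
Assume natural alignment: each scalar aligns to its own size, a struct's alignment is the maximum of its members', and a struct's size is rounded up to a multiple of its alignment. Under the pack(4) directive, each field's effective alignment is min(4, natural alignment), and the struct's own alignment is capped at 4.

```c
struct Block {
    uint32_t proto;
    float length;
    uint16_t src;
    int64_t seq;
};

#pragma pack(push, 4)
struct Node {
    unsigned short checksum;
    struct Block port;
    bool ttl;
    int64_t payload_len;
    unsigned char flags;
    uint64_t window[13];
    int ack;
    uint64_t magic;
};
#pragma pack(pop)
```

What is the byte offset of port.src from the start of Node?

Block: proto at 0 (size 4, align 4) → ends 4; length at 4 (size 4, align 4) → ends 8; src at 8 (size 2, align 2) → ends 10; pad 6 to align 8 for seq; seq at 16 (size 8, align 8) → ends 24; total 24 bytes, alignment 8
checksum at 0 (size 2, align 2) → ends 2
pad 2 to align 4 for port
port at 4 (size 24, align 4) → ends 28
within Block: src at 8
4 + 8 = 12

12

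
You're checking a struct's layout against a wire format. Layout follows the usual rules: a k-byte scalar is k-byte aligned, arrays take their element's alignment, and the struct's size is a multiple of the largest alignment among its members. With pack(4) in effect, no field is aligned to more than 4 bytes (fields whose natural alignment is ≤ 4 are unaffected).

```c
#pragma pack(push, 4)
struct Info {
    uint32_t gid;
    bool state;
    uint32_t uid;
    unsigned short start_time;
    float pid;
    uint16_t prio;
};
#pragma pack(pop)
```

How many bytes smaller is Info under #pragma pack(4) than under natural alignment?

natural layout:
  @0: gid [4B, align 4] → 4
  @4: state [1B, align 1] → 5
  +3 pad (align 4)
  @8: uid [4B, align 4] → 12
  @12: start_time [2B, align 2] → 14
  +2 pad (align 4)
  @16: pid [4B, align 4] → 20
  @20: prio [2B, align 2] → 22
  +2 tail pad (align 4)
  size 24, align 4
packed(4) layout:
  @0: gid [4B, align 4] → 4
  @4: state [1B, align 1] → 5
  +3 pad (align 4)
  @8: uid [4B, align 4] → 12
  @12: start_time [2B, align 2] → 14
  +2 pad (align 4)
  @16: pid [4B, align 4] → 20
  @20: prio [2B, align 2] → 22
  +2 tail pad (align 4)
  size 24, align 4
24 − 24 = 0

0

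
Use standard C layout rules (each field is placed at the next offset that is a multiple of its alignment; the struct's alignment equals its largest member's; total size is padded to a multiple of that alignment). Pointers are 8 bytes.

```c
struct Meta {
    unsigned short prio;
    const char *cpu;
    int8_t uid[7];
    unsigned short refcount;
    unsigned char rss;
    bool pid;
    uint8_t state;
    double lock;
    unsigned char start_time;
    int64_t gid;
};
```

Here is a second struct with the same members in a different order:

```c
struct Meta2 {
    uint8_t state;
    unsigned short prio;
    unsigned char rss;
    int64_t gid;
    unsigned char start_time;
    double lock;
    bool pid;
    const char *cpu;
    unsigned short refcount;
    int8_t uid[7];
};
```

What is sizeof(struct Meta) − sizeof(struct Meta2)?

-8

prio at 0 (size 2, align 2) → ends 2
pad 6 to align 8 for cpu
cpu at 8 (size 8, align 8) → ends 16
uid at 16 (size 7, align 1) → ends 23
pad 1 to align 2 for refcount
refcount at 24 (size 2, align 2) → ends 26
rss at 26 (size 1, align 1) → ends 27
pid at 27 (size 1, align 1) → ends 28
state at 28 (size 1, align 1) → ends 29
pad 3 to align 8 for lock
lock at 32 (size 8, align 8) → ends 40
start_time at 40 (size 1, align 1) → ends 41
pad 7 to align 8 for gid
gid at 48 (size 8, align 8) → ends 56
total 56 bytes, alignment 8
— Meta2 —
state at 0 (size 1, align 1) → ends 1
pad 1 to align 2 for prio
prio at 2 (size 2, align 2) → ends 4
rss at 4 (size 1, align 1) → ends 5
pad 3 to align 8 for gid
gid at 8 (size 8, align 8) → ends 16
start_time at 16 (size 1, align 1) → ends 17
pad 7 to align 8 for lock
lock at 24 (size 8, align 8) → ends 32
pid at 32 (size 1, align 1) → ends 33
pad 7 to align 8 for cpu
cpu at 40 (size 8, align 8) → ends 48
refcount at 48 (size 2, align 2) → ends 50
uid at 50 (size 7, align 1) → ends 57
tail pad 7 to reach multiple of 8
total 64 bytes, alignment 8
56 − 64 = -8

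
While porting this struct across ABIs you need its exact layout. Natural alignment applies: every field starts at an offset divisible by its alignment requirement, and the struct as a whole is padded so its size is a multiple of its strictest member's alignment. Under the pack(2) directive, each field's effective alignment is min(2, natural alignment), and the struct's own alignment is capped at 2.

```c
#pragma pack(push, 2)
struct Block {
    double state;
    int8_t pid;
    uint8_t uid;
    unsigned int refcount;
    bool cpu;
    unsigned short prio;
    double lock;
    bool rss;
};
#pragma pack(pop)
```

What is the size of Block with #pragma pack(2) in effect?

0..8  state  (8B, 2-aligned)
8..9  pid  (1B, 1-aligned)
9..10  uid  (1B, 1-aligned)
10..14  refcount  (4B, 2-aligned)
14..15  cpu  (1B, 1-aligned)
15..16  -- padding (1B)
16..18  prio  (2B, 2-aligned)
18..26  lock  (8B, 2-aligned)
26..27  rss  (1B, 1-aligned)
27..28  -- tail padding (1B)
sizeof = 28, alignof = 2

28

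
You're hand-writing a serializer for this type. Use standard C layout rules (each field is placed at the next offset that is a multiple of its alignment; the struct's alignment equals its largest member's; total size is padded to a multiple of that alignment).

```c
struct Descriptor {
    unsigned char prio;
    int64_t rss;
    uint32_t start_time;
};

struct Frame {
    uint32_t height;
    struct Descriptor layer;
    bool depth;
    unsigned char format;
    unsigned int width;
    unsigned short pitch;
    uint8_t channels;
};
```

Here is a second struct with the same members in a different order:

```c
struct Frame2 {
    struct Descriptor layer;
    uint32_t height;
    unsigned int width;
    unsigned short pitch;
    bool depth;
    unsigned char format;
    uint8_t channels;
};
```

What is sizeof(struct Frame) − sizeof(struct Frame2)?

Descriptor: 0..1  prio  (1B, 1-aligned); 1..8  -- padding (7B); 8..16  rss  (8B, 8-aligned); 16..20  start_time  (4B, 4-aligned); 20..24  -- tail padding (4B); sizeof = 24, alignof = 8
0..4  height  (4B, 4-aligned)
4..8  -- padding (4B)
8..32  layer  (24B, 8-aligned)
32..33  depth  (1B, 1-aligned)
33..34  format  (1B, 1-aligned)
34..36  -- padding (2B)
36..40  width  (4B, 4-aligned)
40..42  pitch  (2B, 2-aligned)
42..43  channels  (1B, 1-aligned)
43..48  -- tail padding (5B)
sizeof = 48, alignof = 8
— Frame2 —
0..24  layer  (24B, 8-aligned)
24..28  height  (4B, 4-aligned)
28..32  width  (4B, 4-aligned)
32..34  pitch  (2B, 2-aligned)
34..35  depth  (1B, 1-aligned)
35..36  format  (1B, 1-aligned)
36..37  channels  (1B, 1-aligned)
37..40  -- tail padding (3B)
sizeof = 40, alignof = 8
48 − 40 = 8

8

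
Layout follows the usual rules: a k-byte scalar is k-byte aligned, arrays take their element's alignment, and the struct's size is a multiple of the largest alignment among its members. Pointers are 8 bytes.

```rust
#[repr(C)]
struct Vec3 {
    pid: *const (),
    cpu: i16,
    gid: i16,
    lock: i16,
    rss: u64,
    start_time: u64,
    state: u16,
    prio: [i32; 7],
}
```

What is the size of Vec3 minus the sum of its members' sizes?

0..8  pid  (8B, 8-aligned)
8..10  cpu  (2B, 2-aligned)
10..12  gid  (2B, 2-aligned)
12..14  lock  (2B, 2-aligned)
14..16  -- padding (2B)
16..24  rss  (8B, 8-aligned)
24..32  start_time  (8B, 8-aligned)
32..34  state  (2B, 2-aligned)
34..36  -- padding (2B)
36..64  prio  (28B, 4-aligned)
sizeof = 64, alignof = 8
data bytes 60, size 64 → padding 4

4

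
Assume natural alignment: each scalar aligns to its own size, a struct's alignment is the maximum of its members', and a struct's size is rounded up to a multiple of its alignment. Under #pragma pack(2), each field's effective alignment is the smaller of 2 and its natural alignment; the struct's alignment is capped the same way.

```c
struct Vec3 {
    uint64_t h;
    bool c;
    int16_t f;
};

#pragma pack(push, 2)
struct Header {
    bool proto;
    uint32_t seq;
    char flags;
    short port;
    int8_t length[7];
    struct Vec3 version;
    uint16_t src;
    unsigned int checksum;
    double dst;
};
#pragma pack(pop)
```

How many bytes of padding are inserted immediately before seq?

Vec3: @0: h [8B, align 8] → 8; @8: c [1B, align 1] → 9; +1 pad (align 2); @10: f [2B, align 2] → 12; +4 tail pad (align 8); size 16, align 8
@0: proto [1B, align 1] → 1
+1 pad (align 2)
@2: seq [4B, align 2] → 6

1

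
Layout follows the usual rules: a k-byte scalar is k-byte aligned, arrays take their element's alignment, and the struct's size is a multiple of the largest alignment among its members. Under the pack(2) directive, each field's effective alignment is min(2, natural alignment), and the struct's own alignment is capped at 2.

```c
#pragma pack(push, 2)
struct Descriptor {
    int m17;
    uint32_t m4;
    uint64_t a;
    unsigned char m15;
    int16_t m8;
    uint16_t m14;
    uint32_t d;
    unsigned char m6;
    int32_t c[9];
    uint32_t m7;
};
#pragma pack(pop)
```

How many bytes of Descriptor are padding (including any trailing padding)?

@0: m17 [4B, align 2] → 4
@4: m4 [4B, align 2] → 8
@8: a [8B, align 2] → 16
@16: m15 [1B, align 1] → 17
+1 pad (align 2)
@18: m8 [2B, align 2] → 20
@20: m14 [2B, align 2] → 22
@22: d [4B, align 2] → 26
@26: m6 [1B, align 1] → 27
+1 pad (align 2)
@28: c [36B, align 2] → 64
@64: m7 [4B, align 2] → 68
size 68, align 2
data bytes 66, size 68 → padding 2

2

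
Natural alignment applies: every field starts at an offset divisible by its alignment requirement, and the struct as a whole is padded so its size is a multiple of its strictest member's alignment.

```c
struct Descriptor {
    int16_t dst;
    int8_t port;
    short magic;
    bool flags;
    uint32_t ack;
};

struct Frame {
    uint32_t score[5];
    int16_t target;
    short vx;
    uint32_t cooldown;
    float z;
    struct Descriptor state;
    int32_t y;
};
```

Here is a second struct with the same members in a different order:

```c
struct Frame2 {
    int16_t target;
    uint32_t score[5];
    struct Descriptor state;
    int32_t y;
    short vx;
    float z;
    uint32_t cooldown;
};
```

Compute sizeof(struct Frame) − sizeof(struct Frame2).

-4

Descriptor: @0: dst [2B, align 2] → 2; @2: port [1B, align 1] → 3; +1 pad (align 2); @4: magic [2B, align 2] → 6; @6: flags [1B, align 1] → 7; +1 pad (align 4); @8: ack [4B, align 4] → 12; size 12, align 4
@0: score [20B, align 4] → 20
@20: target [2B, align 2] → 22
@22: vx [2B, align 2] → 24
@24: cooldown [4B, align 4] → 28
@28: z [4B, align 4] → 32
@32: state [12B, align 4] → 44
@44: y [4B, align 4] → 48
size 48, align 4
— Frame2 —
@0: target [2B, align 2] → 2
+2 pad (align 4)
@4: score [20B, align 4] → 24
@24: state [12B, align 4] → 36
@36: y [4B, align 4] → 40
@40: vx [2B, align 2] → 42
+2 pad (align 4)
@44: z [4B, align 4] → 48
@48: cooldown [4B, align 4] → 52
size 52, align 4
48 − 52 = -4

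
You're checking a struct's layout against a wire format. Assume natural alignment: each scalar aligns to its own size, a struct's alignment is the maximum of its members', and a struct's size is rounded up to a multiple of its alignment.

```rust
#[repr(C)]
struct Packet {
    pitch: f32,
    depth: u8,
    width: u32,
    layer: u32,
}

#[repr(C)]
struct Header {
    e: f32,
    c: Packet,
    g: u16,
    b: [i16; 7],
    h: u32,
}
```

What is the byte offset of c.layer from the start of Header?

Packet: @0: pitch [4B, align 4] → 4; @4: depth [1B, align 1] → 5; +3 pad (align 4); @8: width [4B, align 4] → 12; @12: layer [4B, align 4] → 16; size 16, align 4
@0: e [4B, align 4] → 4
@4: c [16B, align 4] → 20
within Packet: layer at 12
4 + 12 = 16

16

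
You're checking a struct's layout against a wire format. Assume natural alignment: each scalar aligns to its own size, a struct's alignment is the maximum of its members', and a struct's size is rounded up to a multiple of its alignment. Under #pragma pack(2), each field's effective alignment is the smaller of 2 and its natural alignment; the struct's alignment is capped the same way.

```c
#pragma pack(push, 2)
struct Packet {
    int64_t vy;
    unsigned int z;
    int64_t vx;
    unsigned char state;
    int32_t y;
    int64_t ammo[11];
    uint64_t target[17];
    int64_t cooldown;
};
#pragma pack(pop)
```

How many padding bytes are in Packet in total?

1

@0: vy [8B, align 2] → 8
@8: z [4B, align 2] → 12
@12: vx [8B, align 2] → 20
@20: state [1B, align 1] → 21
+1 pad (align 2)
@22: y [4B, align 2] → 26
@26: ammo [88B, align 2] → 114
@114: target [136B, align 2] → 250
@250: cooldown [8B, align 2] → 258
size 258, align 2
data bytes 257, size 258 → padding 1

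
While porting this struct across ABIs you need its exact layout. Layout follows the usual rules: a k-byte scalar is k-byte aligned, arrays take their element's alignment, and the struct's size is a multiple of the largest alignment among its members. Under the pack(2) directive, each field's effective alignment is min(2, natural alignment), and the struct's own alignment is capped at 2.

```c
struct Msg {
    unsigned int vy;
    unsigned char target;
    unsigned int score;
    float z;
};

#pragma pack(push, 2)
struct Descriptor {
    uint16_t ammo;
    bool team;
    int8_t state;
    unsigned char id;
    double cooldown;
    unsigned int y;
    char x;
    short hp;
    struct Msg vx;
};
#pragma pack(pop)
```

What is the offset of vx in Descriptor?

Msg: 0..4  vy  (4B, 4-aligned); 4..5  target  (1B, 1-aligned); 5..8  -- padding (3B); 8..12  score  (4B, 4-aligned); 12..16  z  (4B, 4-aligned); sizeof = 16, alignof = 4
0..2  ammo  (2B, 2-aligned)
2..3  team  (1B, 1-aligned)
3..4  state  (1B, 1-aligned)
4..5  id  (1B, 1-aligned)
5..6  -- padding (1B)
6..14  cooldown  (8B, 2-aligned)
14..18  y  (4B, 2-aligned)
18..19  x  (1B, 1-aligned)
19..20  -- padding (1B)
20..22  hp  (2B, 2-aligned)
22..38  vx  (16B, 2-aligned)

22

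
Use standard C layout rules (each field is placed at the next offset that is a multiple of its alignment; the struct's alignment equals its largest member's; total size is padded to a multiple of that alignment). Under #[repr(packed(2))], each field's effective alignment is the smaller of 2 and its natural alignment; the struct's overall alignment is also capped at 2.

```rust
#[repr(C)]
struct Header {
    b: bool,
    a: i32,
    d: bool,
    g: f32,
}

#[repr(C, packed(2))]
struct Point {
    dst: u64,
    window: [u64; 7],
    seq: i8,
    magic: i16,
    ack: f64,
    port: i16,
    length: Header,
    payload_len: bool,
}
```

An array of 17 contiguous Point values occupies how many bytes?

Header: b at 0 (size 1, align 1) → ends 1; pad 3 to align 4 for a; a at 4 (size 4, align 4) → ends 8; d at 8 (size 1, align 1) → ends 9; pad 3 to align 4 for g; g at 12 (size 4, align 4) → ends 16; total 16 bytes, alignment 4
dst at 0 (size 8, align 2) → ends 8
window at 8 (size 56, align 2) → ends 64
seq at 64 (size 1, align 1) → ends 65
pad 1 to align 2 for magic
magic at 66 (size 2, align 2) → ends 68
ack at 68 (size 8, align 2) → ends 76
port at 76 (size 2, align 2) → ends 78
length at 78 (size 16, align 2) → ends 94
payload_len at 94 (size 1, align 1) → ends 95
tail pad 1 to reach multiple of 2
total 96 bytes, alignment 2
array of 17: 17 × 96 = 1632

1632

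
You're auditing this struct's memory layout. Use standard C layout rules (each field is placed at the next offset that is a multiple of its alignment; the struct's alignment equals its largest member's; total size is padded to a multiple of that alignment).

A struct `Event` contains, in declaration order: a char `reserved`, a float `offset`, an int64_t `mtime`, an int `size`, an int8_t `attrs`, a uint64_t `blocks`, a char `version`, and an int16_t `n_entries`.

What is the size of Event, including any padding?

40

@0: reserved [1B, align 1] → 1
+3 pad (align 4)
@4: offset [4B, align 4] → 8
@8: mtime [8B, align 8] → 16
@16: size [4B, align 4] → 20
@20: attrs [1B, align 1] → 21
+3 pad (align 8)
@24: blocks [8B, align 8] → 32
@32: version [1B, align 1] → 33
+1 pad (align 2)
@34: n_entries [2B, align 2] → 36
+4 tail pad (align 8)
size 40, align 8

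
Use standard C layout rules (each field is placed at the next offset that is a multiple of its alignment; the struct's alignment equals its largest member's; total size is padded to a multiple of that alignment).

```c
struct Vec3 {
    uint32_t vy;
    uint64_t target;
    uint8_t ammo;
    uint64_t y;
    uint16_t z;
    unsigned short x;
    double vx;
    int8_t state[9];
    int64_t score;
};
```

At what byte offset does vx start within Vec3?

0..4  vy  (4B, 4-aligned)
4..8  -- padding (4B)
8..16  target  (8B, 8-aligned)
16..17  ammo  (1B, 1-aligned)
17..24  -- padding (7B)
24..32  y  (8B, 8-aligned)
32..34  z  (2B, 2-aligned)
34..36  x  (2B, 2-aligned)
36..40  -- padding (4B)
40..48  vx  (8B, 8-aligned)

40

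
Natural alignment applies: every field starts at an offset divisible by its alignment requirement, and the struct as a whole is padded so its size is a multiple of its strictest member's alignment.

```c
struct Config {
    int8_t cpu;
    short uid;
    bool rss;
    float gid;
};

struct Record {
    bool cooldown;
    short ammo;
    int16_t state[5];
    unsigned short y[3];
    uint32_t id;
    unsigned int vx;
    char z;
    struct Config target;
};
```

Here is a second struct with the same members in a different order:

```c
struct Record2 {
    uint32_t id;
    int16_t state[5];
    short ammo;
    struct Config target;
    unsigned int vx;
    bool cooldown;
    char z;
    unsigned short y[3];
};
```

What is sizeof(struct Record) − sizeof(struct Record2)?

4

Config: @0: cpu [1B, align 1] → 1; +1 pad (align 2); @2: uid [2B, align 2] → 4; @4: rss [1B, align 1] → 5; +3 pad (align 4); @8: gid [4B, align 4] → 12; size 12, align 4
@0: cooldown [1B, align 1] → 1
+1 pad (align 2)
@2: ammo [2B, align 2] → 4
@4: state [10B, align 2] → 14
@14: y [6B, align 2] → 20
@20: id [4B, align 4] → 24
@24: vx [4B, align 4] → 28
@28: z [1B, align 1] → 29
+3 pad (align 4)
@32: target [12B, align 4] → 44
size 44, align 4
— Record2 —
@0: id [4B, align 4] → 4
@4: state [10B, align 2] → 14
@14: ammo [2B, align 2] → 16
@16: target [12B, align 4] → 28
@28: vx [4B, align 4] → 32
@32: cooldown [1B, align 1] → 33
@33: z [1B, align 1] → 34
@34: y [6B, align 2] → 40
size 40, align 4
44 − 40 = 4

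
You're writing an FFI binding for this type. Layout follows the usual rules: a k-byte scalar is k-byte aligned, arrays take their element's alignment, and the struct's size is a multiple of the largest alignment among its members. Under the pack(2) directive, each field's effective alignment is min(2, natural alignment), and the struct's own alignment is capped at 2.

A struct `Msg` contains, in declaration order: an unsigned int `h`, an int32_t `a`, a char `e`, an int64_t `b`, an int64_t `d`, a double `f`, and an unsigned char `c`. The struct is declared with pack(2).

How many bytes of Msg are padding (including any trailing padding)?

2

@0: h [4B, align 2] → 4
@4: a [4B, align 2] → 8
@8: e [1B, align 1] → 9
+1 pad (align 2)
@10: b [8B, align 2] → 18
@18: d [8B, align 2] → 26
@26: f [8B, align 2] → 34
@34: c [1B, align 1] → 35
+1 tail pad (align 2)
size 36, align 2
data bytes 34, size 36 → padding 2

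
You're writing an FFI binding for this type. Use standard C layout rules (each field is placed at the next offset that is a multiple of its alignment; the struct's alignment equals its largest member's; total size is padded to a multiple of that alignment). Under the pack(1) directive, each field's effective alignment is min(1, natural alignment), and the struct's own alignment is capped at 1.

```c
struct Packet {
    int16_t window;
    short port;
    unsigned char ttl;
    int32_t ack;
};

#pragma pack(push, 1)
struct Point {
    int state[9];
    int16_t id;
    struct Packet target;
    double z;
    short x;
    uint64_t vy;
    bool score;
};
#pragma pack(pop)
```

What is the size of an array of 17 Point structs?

1173

Packet: window at 0 (size 2, align 2) → ends 2; port at 2 (size 2, align 2) → ends 4; ttl at 4 (size 1, align 1) → ends 5; pad 3 to align 4 for ack; ack at 8 (size 4, align 4) → ends 12; total 12 bytes, alignment 4
state at 0 (size 36, align 1) → ends 36
id at 36 (size 2, align 1) → ends 38
target at 38 (size 12, align 1) → ends 50
z at 50 (size 8, align 1) → ends 58
x at 58 (size 2, align 1) → ends 60
vy at 60 (size 8, align 1) → ends 68
score at 68 (size 1, align 1) → ends 69
total 69 bytes, alignment 1
array of 17: 17 × 69 = 1173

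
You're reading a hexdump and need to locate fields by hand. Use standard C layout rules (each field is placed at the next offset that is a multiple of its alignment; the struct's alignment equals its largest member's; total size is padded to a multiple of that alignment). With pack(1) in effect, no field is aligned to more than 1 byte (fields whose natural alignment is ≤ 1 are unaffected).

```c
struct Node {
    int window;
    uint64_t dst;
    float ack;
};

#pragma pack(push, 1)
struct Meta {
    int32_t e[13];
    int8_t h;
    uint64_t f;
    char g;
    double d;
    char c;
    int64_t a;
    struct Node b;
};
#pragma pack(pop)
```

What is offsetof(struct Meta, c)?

Node: 0..4  window  (4B, 4-aligned); 4..8  -- padding (4B); 8..16  dst  (8B, 8-aligned); 16..20  ack  (4B, 4-aligned); 20..24  -- tail padding (4B); sizeof = 24, alignof = 8
0..52  e  (52B, 1-aligned)
52..53  h  (1B, 1-aligned)
53..61  f  (8B, 1-aligned)
61..62  g  (1B, 1-aligned)
62..70  d  (8B, 1-aligned)
70..71  c  (1B, 1-aligned)

70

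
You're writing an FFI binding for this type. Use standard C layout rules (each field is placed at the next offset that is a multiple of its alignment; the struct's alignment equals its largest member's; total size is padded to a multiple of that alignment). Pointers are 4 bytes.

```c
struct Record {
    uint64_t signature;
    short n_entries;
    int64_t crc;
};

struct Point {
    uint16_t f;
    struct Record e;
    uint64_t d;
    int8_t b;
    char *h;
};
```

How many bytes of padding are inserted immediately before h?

Record: signature at 0 (size 8, align 8) → ends 8; n_entries at 8 (size 2, align 2) → ends 10; pad 6 to align 8 for crc; crc at 16 (size 8, align 8) → ends 24; total 24 bytes, alignment 8
f at 0 (size 2, align 2) → ends 2
pad 6 to align 8 for e
e at 8 (size 24, align 8) → ends 32
d at 32 (size 8, align 8) → ends 40
b at 40 (size 1, align 1) → ends 41
pad 3 to align 4 for h
h at 44 (size 4, align 4) → ends 48

3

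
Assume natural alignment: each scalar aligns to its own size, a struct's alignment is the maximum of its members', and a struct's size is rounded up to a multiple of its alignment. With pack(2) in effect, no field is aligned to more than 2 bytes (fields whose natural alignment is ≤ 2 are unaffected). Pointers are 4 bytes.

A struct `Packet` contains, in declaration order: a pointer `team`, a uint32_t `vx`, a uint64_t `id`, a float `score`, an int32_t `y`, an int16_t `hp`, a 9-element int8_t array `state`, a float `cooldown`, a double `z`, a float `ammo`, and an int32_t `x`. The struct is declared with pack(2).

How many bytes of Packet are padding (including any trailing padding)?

0..4  team  (4B, 2-aligned)
4..8  vx  (4B, 2-aligned)
8..16  id  (8B, 2-aligned)
16..20  score  (4B, 2-aligned)
20..24  y  (4B, 2-aligned)
24..26  hp  (2B, 2-aligned)
26..35  state  (9B, 1-aligned)
35..36  -- padding (1B)
36..40  cooldown  (4B, 2-aligned)
40..48  z  (8B, 2-aligned)
48..52  ammo  (4B, 2-aligned)
52..56  x  (4B, 2-aligned)
sizeof = 56, alignof = 2
data bytes 55, size 56 → padding 1

1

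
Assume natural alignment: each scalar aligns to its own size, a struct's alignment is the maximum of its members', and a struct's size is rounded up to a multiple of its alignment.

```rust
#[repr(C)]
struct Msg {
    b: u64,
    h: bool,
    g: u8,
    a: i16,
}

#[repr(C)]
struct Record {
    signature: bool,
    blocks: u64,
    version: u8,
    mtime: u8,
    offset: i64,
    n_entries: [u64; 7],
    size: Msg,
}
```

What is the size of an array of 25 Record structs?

Msg: 0..8  b  (8B, 8-aligned); 8..9  h  (1B, 1-aligned); 9..10  g  (1B, 1-aligned); 10..12  a  (2B, 2-aligned); 12..16  -- tail padding (4B); sizeof = 16, alignof = 8
0..1  signature  (1B, 1-aligned)
1..8  -- padding (7B)
8..16  blocks  (8B, 8-aligned)
16..17  version  (1B, 1-aligned)
17..18  mtime  (1B, 1-aligned)
18..24  -- padding (6B)
24..32  offset  (8B, 8-aligned)
32..88  n_entries  (56B, 8-aligned)
88..104  size  (16B, 8-aligned)
sizeof = 104, alignof = 8
array of 25: 25 × 104 = 2600

2600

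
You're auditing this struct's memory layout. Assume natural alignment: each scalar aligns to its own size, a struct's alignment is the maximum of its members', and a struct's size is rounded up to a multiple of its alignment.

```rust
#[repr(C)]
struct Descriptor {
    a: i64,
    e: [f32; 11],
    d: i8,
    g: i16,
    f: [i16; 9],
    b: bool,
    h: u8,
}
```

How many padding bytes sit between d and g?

0..8  a  (8B, 8-aligned)
8..52  e  (44B, 4-aligned)
52..53  d  (1B, 1-aligned)
53..54  -- padding (1B)
54..56  g  (2B, 2-aligned)

1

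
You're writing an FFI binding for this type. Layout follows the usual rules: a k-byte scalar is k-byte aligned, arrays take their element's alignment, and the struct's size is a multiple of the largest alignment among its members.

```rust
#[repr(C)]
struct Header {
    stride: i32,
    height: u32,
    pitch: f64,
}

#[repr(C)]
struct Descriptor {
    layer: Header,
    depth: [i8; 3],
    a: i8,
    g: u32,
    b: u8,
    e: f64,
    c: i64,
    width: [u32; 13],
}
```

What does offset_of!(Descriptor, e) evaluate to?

Header: 0..4  stride  (4B, 4-aligned); 4..8  height  (4B, 4-aligned); 8..16  pitch  (8B, 8-aligned); sizeof = 16, alignof = 8
0..16  layer  (16B, 8-aligned)
16..19  depth  (3B, 1-aligned)
19..20  a  (1B, 1-aligned)
20..24  g  (4B, 4-aligned)
24..25  b  (1B, 1-aligned)
25..32  -- padding (7B)
32..40  e  (8B, 8-aligned)

32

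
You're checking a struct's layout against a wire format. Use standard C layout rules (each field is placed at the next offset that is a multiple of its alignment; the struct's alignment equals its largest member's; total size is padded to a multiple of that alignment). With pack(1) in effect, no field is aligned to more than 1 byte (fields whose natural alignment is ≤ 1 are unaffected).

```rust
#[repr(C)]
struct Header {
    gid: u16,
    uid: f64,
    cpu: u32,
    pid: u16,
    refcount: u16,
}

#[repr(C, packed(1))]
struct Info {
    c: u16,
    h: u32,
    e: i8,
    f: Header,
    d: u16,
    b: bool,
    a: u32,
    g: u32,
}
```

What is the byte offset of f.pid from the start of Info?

Header: gid at 0 (size 2, align 2) → ends 2; pad 6 to align 8 for uid; uid at 8 (size 8, align 8) → ends 16; cpu at 16 (size 4, align 4) → ends 20; pid at 20 (size 2, align 2) → ends 22; refcount at 22 (size 2, align 2) → ends 24; total 24 bytes, alignment 8
c at 0 (size 2, align 1) → ends 2
h at 2 (size 4, align 1) → ends 6
e at 6 (size 1, align 1) → ends 7
f at 7 (size 24, align 1) → ends 31
within Header: pid at 20
7 + 20 = 27

27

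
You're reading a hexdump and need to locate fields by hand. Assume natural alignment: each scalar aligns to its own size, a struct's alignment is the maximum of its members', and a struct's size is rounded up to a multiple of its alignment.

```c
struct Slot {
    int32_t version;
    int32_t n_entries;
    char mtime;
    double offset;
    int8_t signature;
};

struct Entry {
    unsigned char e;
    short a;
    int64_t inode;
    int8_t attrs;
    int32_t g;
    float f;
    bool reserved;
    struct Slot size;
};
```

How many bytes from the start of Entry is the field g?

20

Slot: @0: version [4B, align 4] → 4; @4: n_entries [4B, align 4] → 8; @8: mtime [1B, align 1] → 9; +7 pad (align 8); @16: offset [8B, align 8] → 24; @24: signature [1B, align 1] → 25; +7 tail pad (align 8); size 32, align 8
@0: e [1B, align 1] → 1
+1 pad (align 2)
@2: a [2B, align 2] → 4
+4 pad (align 8)
@8: inode [8B, align 8] → 16
@16: attrs [1B, align 1] → 17
+3 pad (align 4)
@20: g [4B, align 4] → 24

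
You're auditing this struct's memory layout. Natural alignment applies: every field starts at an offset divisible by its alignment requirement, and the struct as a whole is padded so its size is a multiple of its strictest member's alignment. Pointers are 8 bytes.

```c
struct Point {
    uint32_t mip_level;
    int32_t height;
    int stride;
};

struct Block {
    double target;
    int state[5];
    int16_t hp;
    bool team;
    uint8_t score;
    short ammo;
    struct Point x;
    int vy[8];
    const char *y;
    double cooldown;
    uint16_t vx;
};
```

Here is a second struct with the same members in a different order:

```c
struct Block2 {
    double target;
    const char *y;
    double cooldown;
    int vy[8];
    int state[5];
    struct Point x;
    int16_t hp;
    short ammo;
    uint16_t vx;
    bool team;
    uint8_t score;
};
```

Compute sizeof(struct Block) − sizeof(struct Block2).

8

Point: 0..4  mip_level  (4B, 4-aligned); 4..8  height  (4B, 4-aligned); 8..12  stride  (4B, 4-aligned); sizeof = 12, alignof = 4
0..8  target  (8B, 8-aligned)
8..28  state  (20B, 4-aligned)
28..30  hp  (2B, 2-aligned)
30..31  team  (1B, 1-aligned)
31..32  score  (1B, 1-aligned)
32..34  ammo  (2B, 2-aligned)
34..36  -- padding (2B)
36..48  x  (12B, 4-aligned)
48..80  vy  (32B, 4-aligned)
80..88  y  (8B, 8-aligned)
88..96  cooldown  (8B, 8-aligned)
96..98  vx  (2B, 2-aligned)
98..104  -- tail padding (6B)
sizeof = 104, alignof = 8
— Block2 —
0..8  target  (8B, 8-aligned)
8..16  y  (8B, 8-aligned)
16..24  cooldown  (8B, 8-aligned)
24..56  vy  (32B, 4-aligned)
56..76  state  (20B, 4-aligned)
76..88  x  (12B, 4-aligned)
88..90  hp  (2B, 2-aligned)
90..92  ammo  (2B, 2-aligned)
92..94  vx  (2B, 2-aligned)
94..95  team  (1B, 1-aligned)
95..96  score  (1B, 1-aligned)
sizeof = 96, alignof = 8
104 − 96 = 8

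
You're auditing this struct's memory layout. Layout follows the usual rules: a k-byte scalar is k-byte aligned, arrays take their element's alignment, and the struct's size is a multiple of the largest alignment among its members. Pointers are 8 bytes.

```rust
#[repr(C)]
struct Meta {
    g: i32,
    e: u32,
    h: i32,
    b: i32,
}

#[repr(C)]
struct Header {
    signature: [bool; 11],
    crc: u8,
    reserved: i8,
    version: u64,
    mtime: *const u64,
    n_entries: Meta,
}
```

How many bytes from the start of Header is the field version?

16

Meta: 0..4  g  (4B, 4-aligned); 4..8  e  (4B, 4-aligned); 8..12  h  (4B, 4-aligned); 12..16  b  (4B, 4-aligned); sizeof = 16, alignof = 4
0..11  signature  (11B, 1-aligned)
11..12  crc  (1B, 1-aligned)
12..13  reserved  (1B, 1-aligned)
13..16  -- padding (3B)
16..24  version  (8B, 8-aligned)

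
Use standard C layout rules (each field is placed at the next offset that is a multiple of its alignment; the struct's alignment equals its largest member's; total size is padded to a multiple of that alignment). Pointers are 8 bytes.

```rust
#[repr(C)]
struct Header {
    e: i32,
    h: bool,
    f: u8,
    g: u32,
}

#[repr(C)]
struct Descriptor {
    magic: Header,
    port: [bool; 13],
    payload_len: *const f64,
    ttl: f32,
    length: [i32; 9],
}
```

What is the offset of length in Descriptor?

44

Header: @0: e [4B, align 4] → 4; @4: h [1B, align 1] → 5; @5: f [1B, align 1] → 6; +2 pad (align 4); @8: g [4B, align 4] → 12; size 12, align 4
@0: magic [12B, align 4] → 12
@12: port [13B, align 1] → 25
+7 pad (align 8)
@32: payload_len [8B, align 8] → 40
@40: ttl [4B, align 4] → 44
@44: length [36B, align 4] → 80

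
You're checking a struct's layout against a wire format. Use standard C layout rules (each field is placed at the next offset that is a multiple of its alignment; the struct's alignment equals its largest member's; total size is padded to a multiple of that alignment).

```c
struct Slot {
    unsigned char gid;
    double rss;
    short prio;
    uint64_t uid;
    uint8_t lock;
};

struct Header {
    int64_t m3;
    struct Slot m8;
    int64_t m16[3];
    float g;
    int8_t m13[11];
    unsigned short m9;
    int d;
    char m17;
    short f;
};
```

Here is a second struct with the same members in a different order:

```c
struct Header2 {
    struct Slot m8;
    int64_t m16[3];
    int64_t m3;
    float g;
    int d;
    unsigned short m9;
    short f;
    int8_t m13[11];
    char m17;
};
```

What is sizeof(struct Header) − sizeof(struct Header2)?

8

Slot: gid at 0 (size 1, align 1) → ends 1; pad 7 to align 8 for rss; rss at 8 (size 8, align 8) → ends 16; prio at 16 (size 2, align 2) → ends 18; pad 6 to align 8 for uid; uid at 24 (size 8, align 8) → ends 32; lock at 32 (size 1, align 1) → ends 33; tail pad 7 to reach multiple of 8; total 40 bytes, alignment 8
m3 at 0 (size 8, align 8) → ends 8
m8 at 8 (size 40, align 8) → ends 48
m16 at 48 (size 24, align 8) → ends 72
g at 72 (size 4, align 4) → ends 76
m13 at 76 (size 11, align 1) → ends 87
pad 1 to align 2 for m9
m9 at 88 (size 2, align 2) → ends 90
pad 2 to align 4 for d
d at 92 (size 4, align 4) → ends 96
m17 at 96 (size 1, align 1) → ends 97
pad 1 to align 2 for f
f at 98 (size 2, align 2) → ends 100
tail pad 4 to reach multiple of 8
total 104 bytes, alignment 8
— Header2 —
m8 at 0 (size 40, align 8) → ends 40
m16 at 40 (size 24, align 8) → ends 64
m3 at 64 (size 8, align 8) → ends 72
g at 72 (size 4, align 4) → ends 76
d at 76 (size 4, align 4) → ends 80
m9 at 80 (size 2, align 2) → ends 82
f at 82 (size 2, align 2) → ends 84
m13 at 84 (size 11, align 1) → ends 95
m17 at 95 (size 1, align 1) → ends 96
total 96 bytes, alignment 8
104 − 96 = 8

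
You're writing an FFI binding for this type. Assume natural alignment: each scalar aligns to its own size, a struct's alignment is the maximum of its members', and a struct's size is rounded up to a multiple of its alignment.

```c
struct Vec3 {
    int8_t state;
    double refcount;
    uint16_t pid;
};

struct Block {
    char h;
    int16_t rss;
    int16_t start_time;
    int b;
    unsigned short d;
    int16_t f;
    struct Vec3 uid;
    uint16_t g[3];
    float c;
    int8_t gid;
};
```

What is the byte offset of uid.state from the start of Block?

Vec3: 0..1  state  (1B, 1-aligned); 1..8  -- padding (7B); 8..16  refcount  (8B, 8-aligned); 16..18  pid  (2B, 2-aligned); 18..24  -- tail padding (6B); sizeof = 24, alignof = 8
0..1  h  (1B, 1-aligned)
1..2  -- padding (1B)
2..4  rss  (2B, 2-aligned)
4..6  start_time  (2B, 2-aligned)
6..8  -- padding (2B)
8..12  b  (4B, 4-aligned)
12..14  d  (2B, 2-aligned)
14..16  f  (2B, 2-aligned)
16..40  uid  (24B, 8-aligned)
within Vec3: state at 0
16 + 0 = 16

16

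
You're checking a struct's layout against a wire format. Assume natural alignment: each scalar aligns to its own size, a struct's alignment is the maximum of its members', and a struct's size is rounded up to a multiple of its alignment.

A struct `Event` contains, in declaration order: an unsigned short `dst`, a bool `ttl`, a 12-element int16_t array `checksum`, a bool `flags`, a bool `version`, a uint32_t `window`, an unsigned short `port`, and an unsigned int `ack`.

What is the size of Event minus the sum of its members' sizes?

@0: dst [2B, align 2] → 2
@2: ttl [1B, align 1] → 3
+1 pad (align 2)
@4: checksum [24B, align 2] → 28
@28: flags [1B, align 1] → 29
@29: version [1B, align 1] → 30
+2 pad (align 4)
@32: window [4B, align 4] → 36
@36: port [2B, align 2] → 38
+2 pad (align 4)
@40: ack [4B, align 4] → 44
size 44, align 4
data bytes 39, size 44 → padding 5

5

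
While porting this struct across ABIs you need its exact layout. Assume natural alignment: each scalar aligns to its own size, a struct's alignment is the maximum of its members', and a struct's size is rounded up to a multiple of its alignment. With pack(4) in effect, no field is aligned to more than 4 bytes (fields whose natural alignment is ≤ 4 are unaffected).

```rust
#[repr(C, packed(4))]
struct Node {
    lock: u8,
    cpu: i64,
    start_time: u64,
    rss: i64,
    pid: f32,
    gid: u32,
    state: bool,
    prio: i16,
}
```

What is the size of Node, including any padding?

0..1  lock  (1B, 1-aligned)
1..4  -- padding (3B)
4..12  cpu  (8B, 4-aligned)
12..20  start_time  (8B, 4-aligned)
20..28  rss  (8B, 4-aligned)
28..32  pid  (4B, 4-aligned)
32..36  gid  (4B, 4-aligned)
36..37  state  (1B, 1-aligned)
37..38  -- padding (1B)
38..40  prio  (2B, 2-aligned)
sizeof = 40, alignof = 4

40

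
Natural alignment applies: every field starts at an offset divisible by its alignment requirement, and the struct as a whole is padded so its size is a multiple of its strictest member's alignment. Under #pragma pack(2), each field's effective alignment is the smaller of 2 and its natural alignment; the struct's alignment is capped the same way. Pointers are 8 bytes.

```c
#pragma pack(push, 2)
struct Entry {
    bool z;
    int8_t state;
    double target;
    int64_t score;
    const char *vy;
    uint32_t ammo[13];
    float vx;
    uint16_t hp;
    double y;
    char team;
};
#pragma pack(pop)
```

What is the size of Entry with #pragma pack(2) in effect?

94

0..1  z  (1B, 1-aligned)
1..2  state  (1B, 1-aligned)
2..10  target  (8B, 2-aligned)
10..18  score  (8B, 2-aligned)
18..26  vy  (8B, 2-aligned)
26..78  ammo  (52B, 2-aligned)
78..82  vx  (4B, 2-aligned)
82..84  hp  (2B, 2-aligned)
84..92  y  (8B, 2-aligned)
92..93  team  (1B, 1-aligned)
93..94  -- tail padding (1B)
sizeof = 94, alignof = 2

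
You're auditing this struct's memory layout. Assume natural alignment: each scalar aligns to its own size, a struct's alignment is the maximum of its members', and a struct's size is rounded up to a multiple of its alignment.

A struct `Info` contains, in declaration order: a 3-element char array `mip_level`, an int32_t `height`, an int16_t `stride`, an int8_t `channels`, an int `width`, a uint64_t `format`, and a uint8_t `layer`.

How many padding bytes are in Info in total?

mip_level at 0 (size 3, align 1) → ends 3
pad 1 to align 4 for height
height at 4 (size 4, align 4) → ends 8
stride at 8 (size 2, align 2) → ends 10
channels at 10 (size 1, align 1) → ends 11
pad 1 to align 4 for width
width at 12 (size 4, align 4) → ends 16
format at 16 (size 8, align 8) → ends 24
layer at 24 (size 1, align 1) → ends 25
tail pad 7 to reach multiple of 8
total 32 bytes, alignment 8
data bytes 23, size 32 → padding 9

9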